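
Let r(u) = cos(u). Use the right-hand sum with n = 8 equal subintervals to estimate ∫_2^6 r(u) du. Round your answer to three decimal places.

-0.820

Δu = (6 − 2)/8 = 0.5.
Right endpoints: 2.5, 3, 3.5, 4, 4.5, 5, 5.5, 6.
r(2.5) ≈ -0.801, r(3) ≈ -0.990, r(3.5) ≈ -0.936, r(4) ≈ -0.654, r(4.5) ≈ -0.211, r(5) ≈ 0.284, r(5.5) ≈ 0.709, r(6) ≈ 0.960.
Sum = Δu · [r(2.5) + r(3) + r(3.5) + ...].
Sum ≈ -0.820.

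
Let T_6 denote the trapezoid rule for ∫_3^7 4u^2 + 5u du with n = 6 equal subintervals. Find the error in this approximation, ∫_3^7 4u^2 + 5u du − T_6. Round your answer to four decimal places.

Exact integral: ∫_3^7 f(u) du ≈ 521.333333.
T_6 ≈ 522.518519.
Error ≈ 521.333333 − 522.518519 ≈ -1.1852.

-1.1852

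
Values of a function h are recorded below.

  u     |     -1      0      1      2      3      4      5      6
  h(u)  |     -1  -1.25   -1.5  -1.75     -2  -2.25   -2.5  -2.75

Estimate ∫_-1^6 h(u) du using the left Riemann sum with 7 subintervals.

-12.25

Δu = 1.
Sum = 1·[(-1) + (-1.25) + (-1.5) + (-1.75) + (-2) + (-2.25) + (-2.5)] = -12.25.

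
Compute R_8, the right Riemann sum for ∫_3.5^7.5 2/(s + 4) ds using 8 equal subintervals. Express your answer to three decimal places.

0.832

Δs = (7.5 − 3.5)/8 = 0.5.
Right endpoints: 4, 4.5, 5, 5.5, 6, 6.5, 7, 7.5.
f(4) = 0.25, f(4.5) = 4/17, f(5) = 2/9, f(5.5) = 4/19, f(6) = 0.2, f(6.5) = 4/21, f(7) = 2/11, f(7.5) = 4/23.
Sum = Δs · [f(4) + f(4.5) + f(5) + ...].
Sum ≈ 0.832.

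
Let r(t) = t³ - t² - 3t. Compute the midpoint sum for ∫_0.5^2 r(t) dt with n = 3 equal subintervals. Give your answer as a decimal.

Δt = (2 − 0.5)/3 = 0.5.
Midpoints: 0.75, 1.25, 1.75.
r(0.75) = -2.390625, r(1.25) = -3.359375, r(1.75) = -2.953125.
Sum = Δt · [r(0.75) + r(1.25) + r(1.75)].
Sum = -4.3515625.

-4.3515625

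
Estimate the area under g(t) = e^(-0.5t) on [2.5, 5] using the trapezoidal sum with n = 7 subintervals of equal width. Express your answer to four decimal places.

0.4099

Δt = (5 − 2.5)/7 = 5/14.
g(2.5) ≈ 0.2865, g(20/7) ≈ 0.2397, g(45/14) ≈ 0.2005, g(25/7) ≈ 0.1677, g(55/14) ≈ 0.1403, g(30/7) ≈ 0.1173, g(65/14) ≈ 0.0981, g(5) ≈ 0.0821.
T_7 = (Δt/2)·[g(t_0) + 2g(t_1) + ... + 2g(t_{6}) + g(t_7)].
Sum ≈ 0.4099.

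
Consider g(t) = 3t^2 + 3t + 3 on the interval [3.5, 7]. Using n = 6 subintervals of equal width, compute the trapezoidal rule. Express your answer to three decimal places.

366.345

Δt = (7 − 3.5)/6 = 7/12.
g(3.5) = 50.25, g(49/12) = 3133/48, g(14/3) = 247/3, g(5.25) = 101.4375, g(35/6) = 1471/12, g(77/12) = 6997/48, g(7) = 171.
T_6 = (Δt/2)·[g(t_0) + 2g(t_1) + ... + 2g(t_{5}) + g(t_6)].
Sum ≈ 366.345.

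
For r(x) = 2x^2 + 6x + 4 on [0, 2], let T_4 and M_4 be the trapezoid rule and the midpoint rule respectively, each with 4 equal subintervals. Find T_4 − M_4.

T_4 = 25.5.
M_4 = 25.25.
T_4 − M_4 = 0.25.

0.25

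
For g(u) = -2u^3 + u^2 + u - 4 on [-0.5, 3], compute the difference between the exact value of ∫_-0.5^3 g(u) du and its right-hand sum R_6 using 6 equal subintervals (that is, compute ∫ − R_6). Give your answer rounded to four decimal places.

13.5402

Exact integral: ∫_-0.5^3 g(u) du ≈ -41.052083.
R_6 ≈ -54.592303.
Error ≈ -41.052083 − (-54.592303) ≈ 13.5402.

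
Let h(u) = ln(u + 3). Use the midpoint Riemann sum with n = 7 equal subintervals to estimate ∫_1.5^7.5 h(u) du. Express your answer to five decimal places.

Δu = (7.5 − 1.5)/7 = 6/7.
Midpoints: 27/14, 39/14, 51/14, 4.5, 75/14, 87/14, 99/14.
h(27/14) ≈ 1.59505, h(39/14) ≈ 1.75539, h(51/14) ≈ 1.89354, h(4.5) ≈ 2.01490, h(75/14) ≈ 2.12312, h(87/14) ≈ 2.22076, h(99/14) ≈ 2.30970.
Sum = Δu · [h(27/14) + h(39/14) + h(51/14) + ...].
Sum ≈ 11.92497.

11.92497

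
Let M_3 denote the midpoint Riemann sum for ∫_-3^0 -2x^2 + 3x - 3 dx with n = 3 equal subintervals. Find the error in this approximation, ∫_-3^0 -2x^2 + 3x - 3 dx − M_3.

Exact integral: ∫_-3^0 f(x) dx = -40.5.
M_3 = -40.
Error = -40.5 − (-40) = -0.5.

-0.5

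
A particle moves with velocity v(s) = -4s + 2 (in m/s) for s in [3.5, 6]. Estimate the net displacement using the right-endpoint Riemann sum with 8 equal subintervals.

-44.0625

Δs = (6 − 3.5)/8 = 0.3125.
Right endpoints: 3.8125, 4.125, 4.4375, 4.75, 5.0625, 5.375, 5.6875, 6.
v(3.8125) = -13.25, v(4.125) = -14.5, v(4.4375) = -15.75, v(4.75) = -17, v(5.0625) = -18.25, v(5.375) = -19.5, v(5.6875) = -20.75, v(6) = -22.
Sum = Δs · [v(3.8125) + v(4.125) + v(4.4375) + ...].
Sum = -44.0625.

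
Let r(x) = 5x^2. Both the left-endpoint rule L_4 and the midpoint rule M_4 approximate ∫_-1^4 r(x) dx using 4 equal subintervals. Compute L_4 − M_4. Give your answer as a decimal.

-37.109375

L_4 = 67.96875.
M_4 = 105.078125.
L_4 − M_4 = -37.109375.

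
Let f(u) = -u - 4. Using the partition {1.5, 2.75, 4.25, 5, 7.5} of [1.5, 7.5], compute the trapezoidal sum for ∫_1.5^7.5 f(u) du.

-51

Subinterval widths: 1.25, 1.5, 0.75, 2.5.
f(1.5) = -5.5, f(2.75) = -6.75, f(4.25) = -8.25, f(5) = -9, f(7.5) = -11.5.
On each subinterval the trapezoid contributes (Δu_i/2)·[f(u_{i-1}) + f(u_i)].
Sum = -51.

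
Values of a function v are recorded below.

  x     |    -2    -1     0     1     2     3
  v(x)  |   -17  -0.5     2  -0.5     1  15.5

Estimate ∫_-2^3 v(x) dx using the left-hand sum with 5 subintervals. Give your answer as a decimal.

-15

Δx = 1.
Sum = 1·[(-17) + (-0.5) + 2 + (-0.5) + 1] = -15.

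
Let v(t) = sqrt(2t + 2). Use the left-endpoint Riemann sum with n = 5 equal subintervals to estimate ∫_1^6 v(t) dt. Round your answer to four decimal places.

13.9043

Δt = (6 − 1)/5 = 1.
Left endpoints: 1, 2, 3, 4, 5.
v(1) ≈ 2.0000, v(2) ≈ 2.4495, v(3) ≈ 2.8284, v(4) ≈ 3.1623, v(5) ≈ 3.4641.
Sum = Δt · [v(1) + v(2) + v(3) + v(4) + v(5)].
Sum ≈ 13.9043.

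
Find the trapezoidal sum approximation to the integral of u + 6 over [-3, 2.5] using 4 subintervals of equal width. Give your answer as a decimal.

31.625

Δu = (2.5 − (-3))/4 = 1.375.
f(-3) = 3, f(-1.625) = 4.375, f(-0.25) = 5.75, f(1.125) = 7.125, f(2.5) = 8.5.
T_4 = (Δu/2)·[f(u_0) + 2f(u_1) + 2f(u_2) + 2f(u_3) + f(u_4)].
Sum = 31.625.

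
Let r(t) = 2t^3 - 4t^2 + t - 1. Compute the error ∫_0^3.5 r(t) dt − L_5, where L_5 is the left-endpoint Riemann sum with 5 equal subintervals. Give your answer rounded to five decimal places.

12.22958

Exact integral: ∫_0^3.5 r(t) dt ≈ 20.4895833.
L_5 = 8.26.
Error ≈ 20.4895833 − 8.26 ≈ 12.22958.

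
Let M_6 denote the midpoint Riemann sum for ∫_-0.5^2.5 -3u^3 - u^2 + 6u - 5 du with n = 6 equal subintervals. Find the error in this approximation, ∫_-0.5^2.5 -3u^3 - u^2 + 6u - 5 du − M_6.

-0.625

Exact integral: ∫_-0.5^2.5 f(u) du = -31.5.
M_6 = -30.875.
Error = -31.5 − (-30.875) = -0.625.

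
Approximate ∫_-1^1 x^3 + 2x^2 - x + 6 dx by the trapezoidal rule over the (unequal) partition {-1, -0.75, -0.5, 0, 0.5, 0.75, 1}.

Subinterval widths: 0.25, 0.25, 0.5, 0.5, 0.25, 0.25.
f(-1) = 8, f(-0.75) = 7.453125, f(-0.5) = 6.875, f(0) = 6, f(0.5) = 6.125, f(0.75) = 6.796875, f(1) = 8.
On each subinterval the trapezoid contributes (Δx_i/2)·[f(x_{i-1}) + f(x_i)].
Sum = 13.4375.

13.4375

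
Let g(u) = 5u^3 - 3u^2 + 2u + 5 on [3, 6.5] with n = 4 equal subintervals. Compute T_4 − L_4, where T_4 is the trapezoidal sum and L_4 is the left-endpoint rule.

T_4 ≈ 1963.68457031.
L_4 ≈ 1462.58300781.
T_4 − L_4 = 501.1015625.

501.1015625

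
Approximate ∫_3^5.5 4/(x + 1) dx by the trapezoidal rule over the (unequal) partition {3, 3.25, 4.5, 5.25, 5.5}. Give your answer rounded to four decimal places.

1.9551

Subinterval widths: 0.25, 1.25, 0.75, 0.25.
f(3) = 1, f(3.25) = 16/17, f(4.5) = 8/11, f(5.25) = 0.64, f(5.5) = 8/13.
On each subinterval the trapezoid contributes (Δx_i/2)·[f(x_{i-1}) + f(x_i)].
Sum ≈ 1.9551.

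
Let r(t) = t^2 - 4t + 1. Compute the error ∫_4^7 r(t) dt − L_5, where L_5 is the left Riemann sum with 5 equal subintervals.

Exact integral: ∫_4^7 r(t) dt = 30.
L_5 = 23.88.
Error = 30 − 23.88 = 6.12.

6.12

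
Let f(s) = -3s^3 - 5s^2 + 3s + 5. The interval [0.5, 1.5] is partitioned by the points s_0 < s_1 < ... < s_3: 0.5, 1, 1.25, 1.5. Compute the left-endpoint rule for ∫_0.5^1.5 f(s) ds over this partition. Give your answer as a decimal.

1.20703125

Subinterval widths: 0.5, 0.25, 0.25.
Left endpoints: 0.5, 1, 1.25.
f(0.5) = 4.875, f(1) = 0, f(1.25) = -4.921875.
Sum = Σ Δs_i · f(s_i).
Sum = 1.20703125.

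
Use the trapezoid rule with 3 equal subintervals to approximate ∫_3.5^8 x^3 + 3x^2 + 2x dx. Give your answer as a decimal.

1541.53125

Δx = (8 − 3.5)/3 = 1.5.
f(3.5) = 86.625, f(5) = 210, f(6.5) = 414.375, f(8) = 720.
T_3 = (Δx/2)·[f(x_0) + 2f(x_1) + 2f(x_2) + f(x_3)].
Sum = 1541.53125.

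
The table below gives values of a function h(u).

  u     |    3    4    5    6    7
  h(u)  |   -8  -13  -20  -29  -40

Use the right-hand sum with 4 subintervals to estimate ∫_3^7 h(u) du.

-102

Δu = 1.
Sum = 1·[(-13) + (-20) + (-29) + (-40)] = -102.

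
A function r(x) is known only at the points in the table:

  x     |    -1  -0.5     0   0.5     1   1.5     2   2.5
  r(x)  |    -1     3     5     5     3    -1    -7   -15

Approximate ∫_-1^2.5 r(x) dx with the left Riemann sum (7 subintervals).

Δx = 0.5.
Sum = 0.5·[(-1) + 3 + 5 + 5 + 3 + (-1) + (-7)] = 3.5.

3.5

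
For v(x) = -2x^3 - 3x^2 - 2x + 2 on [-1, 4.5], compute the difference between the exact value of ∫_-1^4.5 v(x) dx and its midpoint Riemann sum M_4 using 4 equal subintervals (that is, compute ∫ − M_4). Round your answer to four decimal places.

-11.6982

Exact integral: ∫_-1^4.5 v(x) dx = -304.90625.
M_4 ≈ -293.208008.
Error ≈ -304.90625 − (-293.208008) ≈ -11.6982.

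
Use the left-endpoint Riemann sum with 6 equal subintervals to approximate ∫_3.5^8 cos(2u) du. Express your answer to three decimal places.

Δu = (8 − 3.5)/6 = 0.75.
Left endpoints: 3.5, 4.25, 5, 5.75, 6.5, 7.25.
f(3.5) ≈ 0.754, f(4.25) ≈ -0.602, f(5) ≈ -0.839, f(5.75) ≈ 0.483, f(6.5) ≈ 0.907, f(7.25) ≈ -0.355.
Sum = Δu · [f(3.5) + f(4.25) + f(5) + ...].
Sum ≈ 0.261.

0.261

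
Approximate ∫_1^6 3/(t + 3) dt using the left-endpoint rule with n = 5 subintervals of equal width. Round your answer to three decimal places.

Δt = (6 − 1)/5 = 1.
Left endpoints: 1, 2, 3, 4, 5.
f(1) = 0.75, f(2) = 0.6, f(3) = 0.5, f(4) = 3/7, f(5) = 0.375.
Sum = Δt · [f(1) + f(2) + f(3) + f(4) + f(5)].
Sum ≈ 2.654.

2.654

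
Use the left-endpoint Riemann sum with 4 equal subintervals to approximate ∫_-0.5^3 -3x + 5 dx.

8.96875

Δx = (3 − (-0.5))/4 = 0.875.
Left endpoints: -0.5, 0.375, 1.25, 2.125.
f(-0.5) = 6.5, f(0.375) = 3.875, f(1.25) = 1.25, f(2.125) = -1.375.
Sum = Δx · [f(-0.5) + f(0.375) + f(1.25) + f(2.125)].
Sum = 8.96875.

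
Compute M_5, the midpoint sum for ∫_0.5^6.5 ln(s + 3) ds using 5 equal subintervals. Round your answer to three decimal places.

Δs = (6.5 − 0.5)/5 = 1.2.
Midpoints: 1.1, 2.3, 3.5, 4.7, 5.9.
f(1.1) ≈ 1.411, f(2.3) ≈ 1.668, f(3.5) ≈ 1.872, f(4.7) ≈ 2.041, f(5.9) ≈ 2.186.
Sum = Δs · [f(1.1) + f(2.3) + f(3.5) + f(4.7) + f(5.9)].
Sum ≈ 11.013.

11.013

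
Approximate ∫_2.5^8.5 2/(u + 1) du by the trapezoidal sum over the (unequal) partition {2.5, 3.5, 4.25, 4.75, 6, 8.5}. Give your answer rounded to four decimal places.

2.0159

Subinterval widths: 1, 0.75, 0.5, 1.25, 2.5.
f(2.5) = 4/7, f(3.5) = 4/9, f(4.25) = 8/21, f(4.75) = 8/23, f(6) = 2/7, f(8.5) = 4/19.
On each subinterval the trapezoid contributes (Δu_i/2)·[f(u_{i-1}) + f(u_i)].
Sum ≈ 2.0159.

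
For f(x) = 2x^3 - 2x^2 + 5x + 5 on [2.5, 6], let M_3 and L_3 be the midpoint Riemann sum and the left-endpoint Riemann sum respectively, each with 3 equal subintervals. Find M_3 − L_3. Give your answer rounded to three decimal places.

181.283

M_3 ≈ 577.43113.
L_3 ≈ 396.14815.
M_3 − L_3 ≈ 181.283.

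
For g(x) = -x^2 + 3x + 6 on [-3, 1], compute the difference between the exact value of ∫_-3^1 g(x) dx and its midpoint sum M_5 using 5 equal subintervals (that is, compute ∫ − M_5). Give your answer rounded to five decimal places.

-0.21333

Exact integral: ∫_-3^1 g(x) dx ≈ 2.6666667.
M_5 = 2.88.
Error ≈ 2.6666667 − 2.88 ≈ -0.21333.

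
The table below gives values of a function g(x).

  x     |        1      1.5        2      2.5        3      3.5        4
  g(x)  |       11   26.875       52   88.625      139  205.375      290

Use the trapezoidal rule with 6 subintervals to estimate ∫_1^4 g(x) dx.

Δx = 0.5.
T_6 = (0.5/2)·[11 + 2·26.875 + 2·52 + 2·88.625 + 2·139 + 2·205.375 + 290] = 331.1875.

331.1875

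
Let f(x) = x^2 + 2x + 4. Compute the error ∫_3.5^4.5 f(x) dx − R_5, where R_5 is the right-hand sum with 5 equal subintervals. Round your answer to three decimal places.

Exact integral: ∫_3.5^4.5 f(x) dx ≈ 28.08333.
R_5 = 29.09.
Error ≈ 28.08333 − 29.09 ≈ -1.007.

-1.007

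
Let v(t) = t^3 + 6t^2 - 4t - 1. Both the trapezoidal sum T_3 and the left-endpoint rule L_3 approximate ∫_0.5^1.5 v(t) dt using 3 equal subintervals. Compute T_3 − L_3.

1.875

T_3 ≈ 2.916667.
L_3 ≈ 1.041667.
T_3 − L_3 = 1.875.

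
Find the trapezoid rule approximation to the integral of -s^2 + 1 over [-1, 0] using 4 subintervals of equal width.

0.65625

Δs = (0 − (-1))/4 = 0.25.
f(-1) = 0, f(-0.75) = 0.4375, f(-0.5) = 0.75, f(-0.25) = 0.9375, f(0) = 1.
T_4 = (Δs/2)·[f(s_0) + 2f(s_1) + 2f(s_2) + 2f(s_3) + f(s_4)].
Sum = 0.65625.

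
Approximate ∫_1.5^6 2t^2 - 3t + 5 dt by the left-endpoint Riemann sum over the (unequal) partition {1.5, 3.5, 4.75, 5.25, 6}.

Subinterval widths: 2, 1.25, 0.5, 0.75.
Left endpoints: 1.5, 3.5, 4.75, 5.25.
f(1.5) = 5, f(3.5) = 19, f(4.75) = 35.875, f(5.25) = 44.375.
Sum = Σ Δt_i · f(t_i).
Sum = 84.96875.

84.96875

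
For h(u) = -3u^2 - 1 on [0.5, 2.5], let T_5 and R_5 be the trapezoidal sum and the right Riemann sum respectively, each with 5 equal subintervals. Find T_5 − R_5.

T_5 = -17.66.
R_5 = -21.26.
T_5 − R_5 = 3.6.

3.6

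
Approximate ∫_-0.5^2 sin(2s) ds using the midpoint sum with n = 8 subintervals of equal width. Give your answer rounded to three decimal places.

Δs = (2 − (-0.5))/8 = 0.3125.
Midpoints: -0.34375, -0.03125, 0.28125, 0.59375, 0.90625, 1.21875, 1.53125, 1.84375.
f(-0.34375) ≈ -0.635, f(-0.03125) ≈ -0.062, f(0.28125) ≈ 0.533, f(0.59375) ≈ 0.927, f(0.90625) ≈ 0.971, f(1.21875) ≈ 0.647, f(1.53125) ≈ 0.079, f(1.84375) ≈ -0.519.
Sum = Δs · [f(-0.34375) + f(-0.03125) + f(0.28125) + ...].
Sum ≈ 0.607.

0.607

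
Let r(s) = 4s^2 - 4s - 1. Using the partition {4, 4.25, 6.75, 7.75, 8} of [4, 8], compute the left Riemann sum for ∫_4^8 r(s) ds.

Subinterval widths: 0.25, 2.5, 1, 0.25.
Left endpoints: 4, 4.25, 6.75, 7.75.
r(4) = 47, r(4.25) = 54.25, r(6.75) = 154.25, r(7.75) = 208.25.
Sum = Σ Δs_i · r(s_i).
Sum = 353.6875.

353.6875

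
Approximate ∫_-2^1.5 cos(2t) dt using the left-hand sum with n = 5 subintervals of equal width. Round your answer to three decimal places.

-0.138

Δt = (1.5 − (-2))/5 = 0.7.
Left endpoints: -2, -1.3, -0.6, 0.1, 0.8.
f(-2) ≈ -0.654, f(-1.3) ≈ -0.857, f(-0.6) ≈ 0.362, f(0.1) ≈ 0.980, f(0.8) ≈ -0.029.
Sum = Δt · [f(-2) + f(-1.3) + f(-0.6) + f(0.1) + f(0.8)].
Sum ≈ -0.138.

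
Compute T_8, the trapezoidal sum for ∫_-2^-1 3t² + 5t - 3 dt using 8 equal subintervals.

Δt = (-1 − (-2))/8 = 0.125.
f(-2) = -1, f(-1.875) = -1.828125, f(-1.75) = -2.5625, f(-1.625) = -3.203125, f(-1.5) = -3.75, f(-1.375) = -4.203125, f(-1.25) = -4.5625, f(-1.125) = -4.828125, f(-1) = -5.
T_8 = (Δt/2)·[f(t_0) + 2f(t_1) + ... + 2f(t_{7}) + f(t_8)].
Sum = -3.4921875.

-3.4921875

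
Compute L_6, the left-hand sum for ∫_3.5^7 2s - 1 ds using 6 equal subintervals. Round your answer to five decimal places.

Δs = (7 − 3.5)/6 = 7/12.
Left endpoints: 3.5, 49/12, 14/3, 5.25, 35/6, 77/12.
f(3.5) = 6, f(49/12) = 43/6, f(14/3) = 25/3, f(5.25) = 9.5, f(35/6) = 32/3, f(77/12) = 71/6.
Sum = Δs · [f(3.5) + f(49/12) + f(14/3) + ...].
Sum ≈ 31.20833.

31.20833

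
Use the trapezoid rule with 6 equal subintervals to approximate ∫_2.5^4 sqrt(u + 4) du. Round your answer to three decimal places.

Δu = (4 − 2.5)/6 = 0.25.
f(2.5) ≈ 2.550, f(2.75) ≈ 2.598, f(3) ≈ 2.646, f(3.25) ≈ 2.693, f(3.5) ≈ 2.739, f(3.75) ≈ 2.784, f(4) ≈ 2.828.
T_6 = (Δu/2)·[f(u_0) + 2f(u_1) + ... + 2f(u_{5}) + f(u_6)].
Sum ≈ 4.037.

4.037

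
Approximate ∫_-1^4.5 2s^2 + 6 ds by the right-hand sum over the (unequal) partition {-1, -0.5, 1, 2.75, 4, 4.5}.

Subinterval widths: 0.5, 1.5, 1.75, 1.25, 0.5.
Right endpoints: -0.5, 1, 2.75, 4, 4.5.
f(-0.5) = 6.5, f(1) = 8, f(2.75) = 21.125, f(4) = 38, f(4.5) = 46.5.
Sum = Σ Δs_i · f(s_i).
Sum = 122.96875.

122.96875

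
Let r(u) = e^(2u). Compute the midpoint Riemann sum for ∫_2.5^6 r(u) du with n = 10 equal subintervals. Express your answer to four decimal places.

Δu = (6 − 2.5)/10 = 0.35.
Midpoints: 2.675, 3.025, 3.375, 3.725, 4.075, 4.425, 4.775, 5.125, 5.475, 5.825.
r(2.675) ≈ 210.6083, r(3.025) ≈ 424.1130, r(3.375) ≈ 854.0588, r(3.725) ≈ 1719.8631, r(4.075) ≈ 3463.3791, r(4.425) ≈ 6974.3890, r(4.775) ≈ 14044.6947, r(5.125) ≈ 28282.5419, r(5.475) ≈ 56954.0454, r(5.825) ≈ 114691.3631.
Sum = Δu · [r(2.675) + r(3.025) + r(3.375) + ...].
Sum ≈ 79666.6697.

79666.6697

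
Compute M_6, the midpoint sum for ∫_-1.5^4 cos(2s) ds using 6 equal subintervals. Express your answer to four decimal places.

0.6529

Δs = (4 − (-1.5))/6 = 11/12.
Midpoints: -25/24, -0.125, 19/24, 41/24, 2.625, 85/24.
f(-25/24) ≈ -0.4904, f(-0.125) ≈ 0.9689, f(19/24) ≈ -0.0125, f(41/24) ≈ -0.9624, f(2.625) ≈ 0.5121, f(85/24) ≈ 0.6966.
Sum = Δs · [f(-25/24) + f(-0.125) + f(19/24) + ...].
Sum ≈ 0.6529.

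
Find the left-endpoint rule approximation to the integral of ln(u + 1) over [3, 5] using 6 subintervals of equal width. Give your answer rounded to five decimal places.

Δu = (5 − 3)/6 = 1/3.
Left endpoints: 3, 10/3, 11/3, 4, 13/3, 14/3.
f(3) ≈ 1.38629, f(10/3) ≈ 1.46634, f(11/3) ≈ 1.54045, f(4) ≈ 1.60944, f(13/3) ≈ 1.67398, f(14/3) ≈ 1.73460.
Sum = Δu · [f(3) + f(10/3) + f(11/3) + ...].
Sum ≈ 3.13703.

3.13703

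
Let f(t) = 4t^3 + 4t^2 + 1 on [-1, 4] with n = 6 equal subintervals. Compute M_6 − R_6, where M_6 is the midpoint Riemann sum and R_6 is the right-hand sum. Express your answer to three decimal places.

M_6 ≈ 340.30093.
R_6 ≈ 492.73148.
M_6 − R_6 ≈ -152.431.

-152.431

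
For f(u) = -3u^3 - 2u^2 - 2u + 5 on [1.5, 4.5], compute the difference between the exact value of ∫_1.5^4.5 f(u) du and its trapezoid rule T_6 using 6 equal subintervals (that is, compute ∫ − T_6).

3.625

Exact integral: ∫_1.5^4.5 f(u) du = -365.25.
T_6 = -368.875.
Error = -365.25 − (-368.875) = 3.625.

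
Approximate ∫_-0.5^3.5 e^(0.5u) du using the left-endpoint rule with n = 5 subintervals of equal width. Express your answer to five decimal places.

8.09362

Δu = (3.5 − (-0.5))/5 = 0.8.
Left endpoints: -0.5, 0.3, 1.1, 1.9, 2.7.
f(-0.5) ≈ 0.77880, f(0.3) ≈ 1.16183, f(1.1) ≈ 1.73325, f(1.9) ≈ 2.58571, f(2.7) ≈ 3.85743.
Sum = Δu · [f(-0.5) + f(0.3) + f(1.1) + f(1.9) + f(2.7)].
Sum ≈ 8.09362.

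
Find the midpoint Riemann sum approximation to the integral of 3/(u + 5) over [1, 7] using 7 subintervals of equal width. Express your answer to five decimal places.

Δu = (7 − 1)/7 = 6/7.
Midpoints: 10/7, 16/7, 22/7, 4, 34/7, 40/7, 46/7.
f(10/7) = 7/15, f(16/7) = 7/17, f(22/7) = 7/19, f(4) = 1/3, f(34/7) = 7/23, f(40/7) = 0.28, f(46/7) = 7/27.
Sum = Δu · [f(10/7) + f(16/7) + f(22/7) + ...].
Sum ≈ 2.07754.

2.07754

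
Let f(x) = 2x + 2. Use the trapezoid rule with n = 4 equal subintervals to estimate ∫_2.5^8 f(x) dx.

68.75

Δx = (8 − 2.5)/4 = 1.375.
f(2.5) = 7, f(3.875) = 9.75, f(5.25) = 12.5, f(6.625) = 15.25, f(8) = 18.
T_4 = (Δx/2)·[f(x_0) + 2f(x_1) + 2f(x_2) + 2f(x_3) + f(x_4)].
Sum = 68.75.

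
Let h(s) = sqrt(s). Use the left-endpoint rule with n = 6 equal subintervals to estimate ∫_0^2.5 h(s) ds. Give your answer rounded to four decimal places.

Δs = (2.5 − 0)/6 = 5/12.
Left endpoints: 0, 5/12, 5/6, 1.25, 5/3, 25/12.
h(0) ≈ 0.0000, h(5/12) ≈ 0.6455, h(5/6) ≈ 0.9129, h(1.25) ≈ 1.1180, h(5/3) ≈ 1.2910, h(25/12) ≈ 1.4434.
Sum = Δs · [h(0) + h(5/12) + h(5/6) + ...].
Sum ≈ 2.2545.

2.2545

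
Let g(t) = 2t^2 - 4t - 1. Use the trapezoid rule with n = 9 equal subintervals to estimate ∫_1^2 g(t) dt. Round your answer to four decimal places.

-2.3292

Δt = (2 − 1)/9 = 1/9.
g(1) = -3, g(10/9) = -241/81, g(11/9) = -235/81, g(4/3) = -25/9, g(13/9) = -211/81, g(14/9) = -193/81, g(5/3) = -19/9, g(16/9) = -145/81, g(17/9) = -115/81, g(2) = -1.
T_9 = (Δt/2)·[g(t_0) + 2g(t_1) + ... + 2g(t_{8}) + g(t_9)].
Sum ≈ -2.3292.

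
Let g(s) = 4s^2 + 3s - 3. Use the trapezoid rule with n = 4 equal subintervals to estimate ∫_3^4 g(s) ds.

56.875

Δs = (4 − 3)/4 = 0.25.
g(3) = 42, g(3.25) = 49, g(3.5) = 56.5, g(3.75) = 64.5, g(4) = 73.
T_4 = (Δs/2)·[g(s_0) + 2g(s_1) + 2g(s_2) + 2g(s_3) + g(s_4)].
Sum = 56.875.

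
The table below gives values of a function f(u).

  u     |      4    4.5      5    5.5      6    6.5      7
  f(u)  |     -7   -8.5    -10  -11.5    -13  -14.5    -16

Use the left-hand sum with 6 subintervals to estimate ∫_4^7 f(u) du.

Δu = 0.5.
Sum = 0.5·[(-7) + (-8.5) + (-10) + (-11.5) + (-13) + (-14.5)] = -32.25.

-32.25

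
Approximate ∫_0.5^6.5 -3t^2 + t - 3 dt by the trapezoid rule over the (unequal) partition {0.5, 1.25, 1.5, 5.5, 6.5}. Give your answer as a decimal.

Subinterval widths: 0.75, 0.25, 4, 1.
f(0.5) = -3.25, f(1.25) = -6.4375, f(1.5) = -8.25, f(5.5) = -88.25, f(6.5) = -123.25.
On each subinterval the trapezoid contributes (Δt_i/2)·[f(t_{i-1}) + f(t_i)].
Sum = -304.21875.

-304.21875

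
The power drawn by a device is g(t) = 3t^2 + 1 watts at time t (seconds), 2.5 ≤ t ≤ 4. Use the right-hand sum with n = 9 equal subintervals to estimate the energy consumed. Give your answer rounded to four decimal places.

Δt = (4 − 2.5)/9 = 1/6.
Right endpoints: 8/3, 17/6, 3, 19/6, 10/3, 3.5, 11/3, 23/6, 4.
g(8/3) = 67/3, g(17/6) = 301/12, g(3) = 28, g(19/6) = 373/12, g(10/3) = 103/3, g(3.5) = 37.75, g(11/3) = 124/3, g(23/6) = 541/12, g(4) = 49.
Sum = Δt · [g(8/3) + g(17/6) + g(3) + ...].
Sum ≈ 52.3333.

52.3333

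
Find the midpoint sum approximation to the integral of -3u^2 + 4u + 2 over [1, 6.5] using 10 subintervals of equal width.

Δu = (6.5 − 1)/10 = 0.55.
Midpoints: 1.275, 1.825, 2.375, 2.925, 3.475, 4.025, 4.575, 5.125, 5.675, 6.225.
f(1.275) = 2.223125, f(1.825) = -0.691875, f(2.375) = -5.421875, f(2.925) = -11.966875, f(3.475) = -20.326875, f(4.025) = -30.501875, f(4.575) = -42.491875, f(5.125) = -56.296875, f(5.675) = -71.916875, f(6.225) = -89.351875.
Sum = Δu · [f(1.275) + f(1.825) + f(2.375) + ...].
Sum = -179.7090625.

-179.7090625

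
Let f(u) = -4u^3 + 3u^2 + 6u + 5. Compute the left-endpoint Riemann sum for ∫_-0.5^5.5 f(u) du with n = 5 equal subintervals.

-343.38

Δu = (5.5 − (-0.5))/5 = 1.2.
Left endpoints: -0.5, 0.7, 1.9, 3.1, 4.3.
f(-0.5) = 3.25, f(0.7) = 9.298, f(1.9) = -0.206, f(3.1) = -66.734, f(4.3) = -231.758.
Sum = Δu · [f(-0.5) + f(0.7) + f(1.9) + f(3.1) + f(4.3)].
Sum = -343.38.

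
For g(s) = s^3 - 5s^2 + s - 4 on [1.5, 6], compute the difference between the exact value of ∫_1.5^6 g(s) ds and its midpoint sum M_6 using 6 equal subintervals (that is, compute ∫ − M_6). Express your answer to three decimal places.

1.318

Exact integral: ∫_1.5^6 g(s) ds = -32.765625.
M_6 ≈ -34.08398.
Error ≈ -32.765625 − (-34.08398) ≈ 1.318.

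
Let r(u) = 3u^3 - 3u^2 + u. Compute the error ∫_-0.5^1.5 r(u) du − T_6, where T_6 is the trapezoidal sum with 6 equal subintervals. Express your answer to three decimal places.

-0.056

Exact integral: ∫_-0.5^1.5 r(u) du = 1.25.
T_6 ≈ 1.30556.
Error ≈ 1.25 − 1.30556 ≈ -0.056.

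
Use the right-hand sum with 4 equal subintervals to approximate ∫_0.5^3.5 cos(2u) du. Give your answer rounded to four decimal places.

0.0058

Δu = (3.5 − 0.5)/4 = 0.75.
Right endpoints: 1.25, 2, 2.75, 3.5.
f(1.25) ≈ -0.8011, f(2) ≈ -0.6536, f(2.75) ≈ 0.7087, f(3.5) ≈ 0.7539.
Sum = Δu · [f(1.25) + f(2) + f(2.75) + f(3.5)].
Sum ≈ 0.0058.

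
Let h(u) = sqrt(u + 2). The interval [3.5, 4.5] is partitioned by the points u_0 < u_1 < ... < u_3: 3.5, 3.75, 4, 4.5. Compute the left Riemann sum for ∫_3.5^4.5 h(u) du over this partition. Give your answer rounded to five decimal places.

2.41053

Subinterval widths: 0.25, 0.25, 0.5.
Left endpoints: 3.5, 3.75, 4.
h(3.5) ≈ 2.34521, h(3.75) ≈ 2.39792, h(4) ≈ 2.44949.
Sum = Σ Δu_i · h(u_i).
Sum ≈ 2.41053.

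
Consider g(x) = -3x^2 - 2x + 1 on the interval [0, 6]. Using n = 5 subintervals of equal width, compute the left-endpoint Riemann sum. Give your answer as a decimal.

-178.32

Δx = (6 − 0)/5 = 1.2.
Left endpoints: 0, 1.2, 2.4, 3.6, 4.8.
g(0) = 1, g(1.2) = -5.72, g(2.4) = -21.08, g(3.6) = -45.08, g(4.8) = -77.72.
Sum = Δx · [g(0) + g(1.2) + g(2.4) + g(3.6) + g(4.8)].
Sum = -178.32.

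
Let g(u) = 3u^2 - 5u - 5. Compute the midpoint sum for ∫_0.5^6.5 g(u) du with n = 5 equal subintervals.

Δu = (6.5 − 0.5)/5 = 1.2.
Midpoints: 1.1, 2.3, 3.5, 4.7, 5.9.
g(1.1) = -6.87, g(2.3) = -0.63, g(3.5) = 14.25, g(4.7) = 37.77, g(5.9) = 69.93.
Sum = Δu · [g(1.1) + g(2.3) + g(3.5) + g(4.7) + g(5.9)].
Sum = 137.34.

137.34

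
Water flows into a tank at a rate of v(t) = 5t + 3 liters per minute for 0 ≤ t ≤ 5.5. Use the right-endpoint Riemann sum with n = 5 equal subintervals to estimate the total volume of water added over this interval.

107.25

Δt = (5.5 − 0)/5 = 1.1.
Right endpoints: 1.1, 2.2, 3.3, 4.4, 5.5.
v(1.1) = 8.5, v(2.2) = 14, v(3.3) = 19.5, v(4.4) = 25, v(5.5) = 30.5.
Sum = Δt · [v(1.1) + v(2.2) + v(3.3) + v(4.4) + v(5.5)].
Sum = 107.25.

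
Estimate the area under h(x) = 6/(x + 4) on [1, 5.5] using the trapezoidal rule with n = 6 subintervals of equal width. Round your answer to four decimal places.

Δx = (5.5 − 1)/6 = 0.75.
h(1) = 1.2, h(1.75) = 24/23, h(2.5) = 12/13, h(3.25) = 24/29, h(4) = 0.75, h(4.75) = 24/35, h(5.5) = 12/19.
T_6 = (Δx/2)·[h(x_0) + 2h(x_1) + ... + 2h(x_{5}) + h(x_6)].
Sum ≈ 3.8592.

3.8592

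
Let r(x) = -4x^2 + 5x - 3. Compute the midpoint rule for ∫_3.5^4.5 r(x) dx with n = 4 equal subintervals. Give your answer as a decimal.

Δx = (4.5 − 3.5)/4 = 0.25.
Midpoints: 3.625, 3.875, 4.125, 4.375.
r(3.625) = -37.4375, r(3.875) = -43.6875, r(4.125) = -50.4375, r(4.375) = -57.6875.
Sum = Δx · [r(3.625) + r(3.875) + r(4.125) + r(4.375)].
Sum = -47.3125.

-47.3125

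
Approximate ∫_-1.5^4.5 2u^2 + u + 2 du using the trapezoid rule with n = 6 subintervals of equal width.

86

Δu = (4.5 − (-1.5))/6 = 1.
f(-1.5) = 5, f(-0.5) = 2, f(0.5) = 3, f(1.5) = 8, f(2.5) = 17, f(3.5) = 30, f(4.5) = 47.
T_6 = (Δu/2)·[f(u_0) + 2f(u_1) + ... + 2f(u_{5}) + f(u_6)].
Sum = 86.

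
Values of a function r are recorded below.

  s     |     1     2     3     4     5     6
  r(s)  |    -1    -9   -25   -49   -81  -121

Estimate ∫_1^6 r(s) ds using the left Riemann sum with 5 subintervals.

Δs = 1.
Sum = 1·[(-1) + (-9) + (-25) + (-49) + (-81)] = -165.

-165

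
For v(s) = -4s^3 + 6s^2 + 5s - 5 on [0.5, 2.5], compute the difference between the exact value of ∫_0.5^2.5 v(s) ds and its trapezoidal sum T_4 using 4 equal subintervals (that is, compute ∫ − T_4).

1

Exact integral: ∫_0.5^2.5 v(s) ds = -3.
T_4 = -4.
Error = -3 − (-4) = 1.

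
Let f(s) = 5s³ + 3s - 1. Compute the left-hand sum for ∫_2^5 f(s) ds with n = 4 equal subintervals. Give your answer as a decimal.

Δs = (5 − 2)/4 = 0.75.
Left endpoints: 2, 2.75, 3.5, 4.25.
f(2) = 45, f(2.75) = 111.234375, f(3.5) = 223.875, f(4.25) = 395.578125.
Sum = Δs · [f(2) + f(2.75) + f(3.5) + f(4.25)].
Sum = 581.765625.

581.765625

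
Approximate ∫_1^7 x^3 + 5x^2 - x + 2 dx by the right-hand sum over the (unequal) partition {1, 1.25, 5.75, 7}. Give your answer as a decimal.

2313.90234375

Subinterval widths: 0.25, 4.5, 1.25.
Right endpoints: 1.25, 5.75, 7.
f(1.25) = 10.515625, f(5.75) = 351.671875, f(7) = 583.
Sum = Σ Δx_i · f(x_i).
Sum = 2313.90234375.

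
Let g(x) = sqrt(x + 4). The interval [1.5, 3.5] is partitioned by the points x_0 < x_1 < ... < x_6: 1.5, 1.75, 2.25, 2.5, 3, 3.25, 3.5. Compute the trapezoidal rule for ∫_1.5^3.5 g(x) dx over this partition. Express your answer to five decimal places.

Subinterval widths: 0.25, 0.5, 0.25, 0.5, 0.25, 0.25.
g(1.5) ≈ 2.34521, g(1.75) ≈ 2.39792, g(2.25) ≈ 2.50000, g(2.5) ≈ 2.54951, g(3) ≈ 2.64575, g(3.25) ≈ 2.69258, g(3.5) ≈ 2.73861.
On each subinterval the trapezoid contributes (Δx_i/2)·[g(x_{i-1}) + g(x_i)].
Sum ≈ 5.09356.

5.09356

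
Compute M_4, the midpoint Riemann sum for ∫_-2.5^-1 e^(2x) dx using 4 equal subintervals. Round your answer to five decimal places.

Δx = (-1 − (-2.5))/4 = 0.375.
Midpoints: -2.3125, -1.9375, -1.5625, -1.1875.
f(-2.3125) ≈ 0.00980, f(-1.9375) ≈ 0.02075, f(-1.5625) ≈ 0.04394, f(-1.1875) ≈ 0.09301.
Sum = Δx · [f(-2.3125) + f(-1.9375) + f(-1.5625) + f(-1.1875)].
Sum ≈ 0.06282.

0.06282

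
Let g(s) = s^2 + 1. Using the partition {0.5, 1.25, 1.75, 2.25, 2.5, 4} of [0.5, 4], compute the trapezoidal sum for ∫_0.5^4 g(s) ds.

Subinterval widths: 0.75, 0.5, 0.5, 0.25, 1.5.
g(0.5) = 1.25, g(1.25) = 2.5625, g(1.75) = 4.0625, g(2.25) = 6.0625, g(2.5) = 7.25, g(4) = 17.
On each subinterval the trapezoid contributes (Δs_i/2)·[g(s_{i-1}) + g(s_i)].
Sum = 25.46875.

25.46875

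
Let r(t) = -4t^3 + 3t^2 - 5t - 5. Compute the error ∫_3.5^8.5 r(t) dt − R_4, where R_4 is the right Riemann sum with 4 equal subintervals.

1421.09375

Exact integral: ∫_3.5^8.5 r(t) dt = -4673.75.
R_4 = -6094.84375.
Error = -4673.75 − (-6094.84375) = 1421.09375.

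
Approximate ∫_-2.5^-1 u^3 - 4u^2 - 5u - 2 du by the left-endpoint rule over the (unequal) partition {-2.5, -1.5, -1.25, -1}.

-32.83203125

Subinterval widths: 1, 0.25, 0.25.
Left endpoints: -2.5, -1.5, -1.25.
f(-2.5) = -30.125, f(-1.5) = -6.875, f(-1.25) = -3.953125.
Sum = Σ Δu_i · f(u_i).
Sum = -32.83203125.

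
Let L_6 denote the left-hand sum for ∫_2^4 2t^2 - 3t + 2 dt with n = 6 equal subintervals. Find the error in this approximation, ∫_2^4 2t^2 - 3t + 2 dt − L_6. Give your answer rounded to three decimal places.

Exact integral: ∫_2^4 f(t) dt ≈ 23.33333.
L_6 ≈ 20.40741.
Error ≈ 23.33333 − 20.40741 ≈ 2.926.

2.926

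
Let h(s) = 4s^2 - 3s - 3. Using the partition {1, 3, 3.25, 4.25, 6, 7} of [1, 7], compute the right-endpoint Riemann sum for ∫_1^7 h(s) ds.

499.125

Subinterval widths: 2, 0.25, 1, 1.75, 1.
Right endpoints: 3, 3.25, 4.25, 6, 7.
h(3) = 24, h(3.25) = 29.5, h(4.25) = 56.5, h(6) = 123, h(7) = 172.
Sum = Σ Δs_i · h(s_i).
Sum = 499.125.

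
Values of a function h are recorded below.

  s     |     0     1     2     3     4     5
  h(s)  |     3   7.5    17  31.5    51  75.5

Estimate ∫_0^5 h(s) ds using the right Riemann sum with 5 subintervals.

182.5

Δs = 1.
Sum = 1·[7.5 + 17 + 31.5 + 51 + 75.5] = 182.5.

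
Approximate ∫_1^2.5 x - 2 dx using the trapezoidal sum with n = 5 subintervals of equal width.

Δx = (2.5 − 1)/5 = 0.3.
f(1) = -1, f(1.3) = -0.7, f(1.6) = -0.4, f(1.9) = -0.1, f(2.2) = 0.2, f(2.5) = 0.5.
T_5 = (Δx/2)·[f(x_0) + 2f(x_1) + ... + 2f(x_{4}) + f(x_5)].
Sum = -0.375.

-0.375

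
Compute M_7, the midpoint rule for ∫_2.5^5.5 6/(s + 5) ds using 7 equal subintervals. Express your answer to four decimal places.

Δs = (5.5 − 2.5)/7 = 3/7.
Midpoints: 19/7, 22/7, 25/7, 4, 31/7, 34/7, 37/7.
f(19/7) = 7/9, f(22/7) = 14/19, f(25/7) = 0.7, f(4) = 2/3, f(31/7) = 7/11, f(34/7) = 14/23, f(37/7) = 7/12.
Sum = Δs · [f(19/7) + f(22/7) + f(25/7) + ...].
Sum ≈ 2.0184.

2.0184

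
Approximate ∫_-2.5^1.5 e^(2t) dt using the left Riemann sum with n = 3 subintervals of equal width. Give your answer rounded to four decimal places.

Δt = (1.5 − (-2.5))/3 = 4/3.
Left endpoints: -2.5, -7/6, 1/6.
f(-2.5) ≈ 0.0067, f(-7/6) ≈ 0.0970, f(1/6) ≈ 1.3956.
Sum = Δt · [f(-2.5) + f(-7/6) + f(1/6)].
Sum ≈ 1.9991.

1.9991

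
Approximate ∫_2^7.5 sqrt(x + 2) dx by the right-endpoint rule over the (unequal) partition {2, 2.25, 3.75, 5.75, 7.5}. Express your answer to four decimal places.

Subinterval widths: 0.25, 1.5, 2, 1.75.
Right endpoints: 2.25, 3.75, 5.75, 7.5.
f(2.25) ≈ 2.0616, f(3.75) ≈ 2.3979, f(5.75) ≈ 2.7839, f(7.5) ≈ 3.0822.
Sum = Σ Δx_i · f(x_i).
Sum ≈ 15.0739.

15.0739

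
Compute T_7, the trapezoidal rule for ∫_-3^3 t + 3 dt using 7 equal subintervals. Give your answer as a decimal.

18

Δt = (3 − (-3))/7 = 6/7.
f(-3) = 0, f(-15/7) = 6/7, f(-9/7) = 12/7, f(-3/7) = 18/7, f(3/7) = 24/7, f(9/7) = 30/7, f(15/7) = 36/7, f(3) = 6.
T_7 = (Δt/2)·[f(t_0) + 2f(t_1) + ... + 2f(t_{6}) + f(t_7)].
Sum = 18.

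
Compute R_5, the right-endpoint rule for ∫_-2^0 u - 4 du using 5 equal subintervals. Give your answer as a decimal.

-9.6

Δu = (0 − (-2))/5 = 0.4.
Right endpoints: -1.6, -1.2, -0.8, -0.4, 0.
f(-1.6) = -5.6, f(-1.2) = -5.2, f(-0.8) = -4.8, f(-0.4) = -4.4, f(0) = -4.
Sum = Δu · [f(-1.6) + f(-1.2) + f(-0.8) + f(-0.4) + f(0)].
Sum = -9.6.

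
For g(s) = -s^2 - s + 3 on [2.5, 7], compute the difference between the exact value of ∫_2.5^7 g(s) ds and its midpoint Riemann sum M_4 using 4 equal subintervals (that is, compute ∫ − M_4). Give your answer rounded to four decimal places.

-0.4746

Exact integral: ∫_2.5^7 g(s) ds = -117.
M_4 ≈ -116.525391.
Error ≈ -117 − (-116.525391) ≈ -0.4746.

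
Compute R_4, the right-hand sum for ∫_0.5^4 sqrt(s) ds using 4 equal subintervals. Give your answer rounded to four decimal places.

Δs = (4 − 0.5)/4 = 0.875.
Right endpoints: 1.375, 2.25, 3.125, 4.
f(1.375) ≈ 1.1726, f(2.25) ≈ 1.5000, f(3.125) ≈ 1.7678, f(4) ≈ 2.0000.
Sum = Δs · [f(1.375) + f(2.25) + f(3.125) + f(4)].
Sum ≈ 5.6353.

5.6353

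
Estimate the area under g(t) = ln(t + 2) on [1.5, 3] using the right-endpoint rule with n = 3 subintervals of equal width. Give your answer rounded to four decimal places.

Δt = (3 − 1.5)/3 = 0.5.
Right endpoints: 2, 2.5, 3.
g(2) ≈ 1.3863, g(2.5) ≈ 1.5041, g(3) ≈ 1.6094.
Sum = Δt · [g(2) + g(2.5) + g(3)].
Sum ≈ 2.2499.

2.2499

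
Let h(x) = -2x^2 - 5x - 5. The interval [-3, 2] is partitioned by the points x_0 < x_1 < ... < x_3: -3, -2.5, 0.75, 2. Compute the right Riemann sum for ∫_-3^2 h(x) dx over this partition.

Subinterval widths: 0.5, 3.25, 1.25.
Right endpoints: -2.5, 0.75, 2.
h(-2.5) = -5, h(0.75) = -9.875, h(2) = -23.
Sum = Σ Δx_i · h(x_i).
Sum = -63.34375.

-63.34375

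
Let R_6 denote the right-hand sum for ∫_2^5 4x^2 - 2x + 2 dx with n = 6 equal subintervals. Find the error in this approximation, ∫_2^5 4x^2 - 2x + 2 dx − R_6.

-20

Exact integral: ∫_2^5 f(x) dx = 141.
R_6 = 161.
Error = 141 − 161 = -20.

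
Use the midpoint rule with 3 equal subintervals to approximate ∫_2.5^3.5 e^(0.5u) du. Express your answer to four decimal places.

Δu = (3.5 − 2.5)/3 = 1/3.
Midpoints: 8/3, 3, 10/3.
f(8/3) ≈ 3.7937, f(3) ≈ 4.4817, f(10/3) ≈ 5.2945.
Sum = Δu · [f(8/3) + f(3) + f(10/3)].
Sum ≈ 4.5233.

4.5233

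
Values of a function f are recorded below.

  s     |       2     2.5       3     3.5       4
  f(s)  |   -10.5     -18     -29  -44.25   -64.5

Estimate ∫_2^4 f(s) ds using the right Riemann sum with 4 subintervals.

Δs = 0.5.
Sum = 0.5·[(-18) + (-29) + (-44.25) + (-64.5)] = -77.875.

-77.875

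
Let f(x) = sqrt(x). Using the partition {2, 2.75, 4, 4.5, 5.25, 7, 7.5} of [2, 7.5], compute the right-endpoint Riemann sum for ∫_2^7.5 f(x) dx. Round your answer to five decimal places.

12.52223

Subinterval widths: 0.75, 1.25, 0.5, 0.75, 1.75, 0.5.
Right endpoints: 2.75, 4, 4.5, 5.25, 7, 7.5.
f(2.75) ≈ 1.65831, f(4) ≈ 2.00000, f(4.5) ≈ 2.12132, f(5.25) ≈ 2.29129, f(7) ≈ 2.64575, f(7.5) ≈ 2.73861.
Sum = Σ Δx_i · f(x_i).
Sum ≈ 12.52223.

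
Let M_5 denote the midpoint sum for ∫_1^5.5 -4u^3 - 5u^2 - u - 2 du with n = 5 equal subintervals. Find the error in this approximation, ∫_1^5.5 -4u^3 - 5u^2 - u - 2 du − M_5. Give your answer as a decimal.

-13.365

Exact integral: ∫_1^5.5 f(u) du = -1213.3125.
M_5 = -1199.9475.
Error = -1213.3125 − (-1199.9475) = -13.365.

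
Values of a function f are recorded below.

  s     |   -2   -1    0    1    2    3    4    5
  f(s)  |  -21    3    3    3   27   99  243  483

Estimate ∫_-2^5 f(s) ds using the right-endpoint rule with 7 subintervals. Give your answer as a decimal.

861

Δs = 1.
Sum = 1·[3 + 3 + 3 + 27 + 99 + 243 + 483] = 861.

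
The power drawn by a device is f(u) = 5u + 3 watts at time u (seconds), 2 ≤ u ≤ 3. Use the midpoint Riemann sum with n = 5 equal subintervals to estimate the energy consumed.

Δu = (3 − 2)/5 = 0.2.
Midpoints: 2.1, 2.3, 2.5, 2.7, 2.9.
f(2.1) = 13.5, f(2.3) = 14.5, f(2.5) = 15.5, f(2.7) = 16.5, f(2.9) = 17.5.
Sum = Δu · [f(2.1) + f(2.3) + f(2.5) + f(2.7) + f(2.9)].
Sum = 15.5.

15.5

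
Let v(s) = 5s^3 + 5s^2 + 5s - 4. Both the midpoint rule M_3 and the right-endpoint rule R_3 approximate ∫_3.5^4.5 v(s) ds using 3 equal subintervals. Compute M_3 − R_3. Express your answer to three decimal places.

-49.514

M_3 ≈ 420.81481.
R_3 ≈ 470.32870.
M_3 − R_3 ≈ -49.514.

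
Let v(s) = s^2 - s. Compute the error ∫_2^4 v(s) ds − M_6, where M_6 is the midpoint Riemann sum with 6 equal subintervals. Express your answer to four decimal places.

0.0185

Exact integral: ∫_2^4 v(s) ds ≈ 12.666667.
M_6 ≈ 12.648148.
Error ≈ 12.666667 − 12.648148 ≈ 0.0185.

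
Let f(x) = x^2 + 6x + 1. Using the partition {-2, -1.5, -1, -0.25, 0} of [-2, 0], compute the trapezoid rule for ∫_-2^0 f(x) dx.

-7.21875

Subinterval widths: 0.5, 0.5, 0.75, 0.25.
f(-2) = -7, f(-1.5) = -5.75, f(-1) = -4, f(-0.25) = -0.4375, f(0) = 1.
On each subinterval the trapezoid contributes (Δx_i/2)·[f(x_{i-1}) + f(x_i)].
Sum = -7.21875.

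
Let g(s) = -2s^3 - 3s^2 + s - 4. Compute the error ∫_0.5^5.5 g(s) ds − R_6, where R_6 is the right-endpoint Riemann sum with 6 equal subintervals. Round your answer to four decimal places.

Exact integral: ∫_0.5^5.5 g(s) ds = -628.75.
R_6 ≈ -814.861111.
Error ≈ -628.75 − (-814.861111) ≈ 186.1111.

186.1111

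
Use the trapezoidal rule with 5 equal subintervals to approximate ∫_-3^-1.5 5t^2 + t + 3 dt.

Δt = (-1.5 − (-3))/5 = 0.3.
f(-3) = 45, f(-2.7) = 36.75, f(-2.4) = 29.4, f(-2.1) = 22.95, f(-1.8) = 17.4, f(-1.5) = 12.75.
T_5 = (Δt/2)·[f(t_0) + 2f(t_1) + ... + 2f(t_{4}) + f(t_5)].
Sum = 40.6125.

40.6125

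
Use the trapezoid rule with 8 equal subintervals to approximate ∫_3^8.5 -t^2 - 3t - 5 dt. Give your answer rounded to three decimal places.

-318.517

Δt = (8.5 − 3)/8 = 0.6875.
f(3) = -23, f(3.6875) = -29.66015625, f(4.375) = -37.265625, f(5.0625) = -45.81640625, f(5.75) = -55.3125, f(6.4375) = -65.75390625, f(7.125) = -77.140625, f(7.8125) = -89.47265625, f(8.5) = -102.75.
T_8 = (Δt/2)·[f(t_0) + 2f(t_1) + ... + 2f(t_{7}) + f(t_8)].
Sum ≈ -318.517.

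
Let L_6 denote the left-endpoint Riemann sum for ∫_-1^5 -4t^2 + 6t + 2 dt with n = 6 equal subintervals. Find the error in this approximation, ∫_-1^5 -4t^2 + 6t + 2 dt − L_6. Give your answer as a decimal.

-26

Exact integral: ∫_-1^5 f(t) dt = -84.
L_6 = -58.
Error = -84 − (-58) = -26.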